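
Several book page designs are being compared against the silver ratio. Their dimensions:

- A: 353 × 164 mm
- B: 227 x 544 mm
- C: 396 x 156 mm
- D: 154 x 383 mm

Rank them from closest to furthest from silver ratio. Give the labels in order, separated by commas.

Ratios: A = 353 / 164 ≈ 2.152; B = 544 / 227 ≈ 2.396; C = 396 / 156 ≈ 2.538; D = 383 / 154 ≈ 2.487.
|Δ from 2.414|: A 0.262; B 0.018; C 0.124; D 0.073.

B, D, C, A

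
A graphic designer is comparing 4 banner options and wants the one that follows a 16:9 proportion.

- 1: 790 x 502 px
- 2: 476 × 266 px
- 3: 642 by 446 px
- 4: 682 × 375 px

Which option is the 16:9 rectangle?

2

Ratios (long/short): 1 ≈ 1.574; 2 ≈ 1.789; 3 ≈ 1.439; 4 ≈ 1.819.
16:9 ≈ 1.778; option 2 is nearest (Δ 0.011).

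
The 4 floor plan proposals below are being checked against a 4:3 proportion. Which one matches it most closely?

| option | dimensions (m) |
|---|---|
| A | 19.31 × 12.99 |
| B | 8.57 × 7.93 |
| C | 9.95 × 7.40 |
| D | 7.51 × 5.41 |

Ratios (long/short): A ≈ 1.487; B ≈ 1.081; C ≈ 1.345; D ≈ 1.388.
4:3 ≈ 1.333; option C is nearest (Δ 0.012).

C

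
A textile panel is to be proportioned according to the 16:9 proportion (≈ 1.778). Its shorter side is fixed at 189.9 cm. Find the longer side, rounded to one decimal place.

16:9 ≈ 1.77778.
Longer side = 189.9 × 1.77778 ≈ 337.600 → 337.6 cm.

337.6 cm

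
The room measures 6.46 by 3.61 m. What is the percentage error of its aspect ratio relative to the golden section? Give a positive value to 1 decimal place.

10.6%

Ratio = 6.46 / 3.61 ≈ 1.7895.
Ideal golden ratio ≈ 1.6180. |1.7895 − 1.6180| / 1.6180 ≈ 10.60% → 10.6%.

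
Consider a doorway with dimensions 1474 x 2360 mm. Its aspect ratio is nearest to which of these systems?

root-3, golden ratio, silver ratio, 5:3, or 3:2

2360/1474 ≈ 1.601. Nearest candidates are golden ratio (1.618, off by 0.017) and 5:3 (1.667, off by 0.066).

golden ratio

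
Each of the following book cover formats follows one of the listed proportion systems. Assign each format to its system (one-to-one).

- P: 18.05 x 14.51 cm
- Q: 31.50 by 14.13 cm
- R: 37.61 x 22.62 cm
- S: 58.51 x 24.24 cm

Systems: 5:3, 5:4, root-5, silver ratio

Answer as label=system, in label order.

P=5:4, Q=root-5, R=5:3, S=silver ratio

Ratios: P ≈ 1.244; Q ≈ 2.229; R ≈ 1.663; S ≈ 2.414.
Targets: 5:3 ≈ 1.667; 5:4 ≈ 1.250; root-5 ≈ 2.236; silver ratio ≈ 2.414.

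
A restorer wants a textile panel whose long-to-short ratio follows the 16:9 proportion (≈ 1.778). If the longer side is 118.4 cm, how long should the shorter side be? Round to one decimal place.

16:9 ≈ 1.77778.
Shorter side = 118.4 ÷ 1.77778 ≈ 66.600 → 66.6 cm.

66.6 cm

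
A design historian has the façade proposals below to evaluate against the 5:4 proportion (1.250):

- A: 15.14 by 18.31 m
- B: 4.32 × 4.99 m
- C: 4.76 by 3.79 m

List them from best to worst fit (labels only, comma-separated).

C, A, B

A: 18.31/15.14 ≈ 1.209 → |1.209 − 1.250| = 0.041
B: 4.99/4.32 ≈ 1.155 → |1.155 − 1.250| = 0.095
C: 4.76/3.79 ≈ 1.256 → |1.256 − 1.250| = 0.006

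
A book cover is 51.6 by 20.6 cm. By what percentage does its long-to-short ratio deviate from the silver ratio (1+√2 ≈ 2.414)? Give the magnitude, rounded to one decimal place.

Ratio = 51.6 / 20.6 ≈ 2.5049.
Ideal silver ratio ≈ 2.4142. |2.5049 − 2.4142| / 2.4142 ≈ 3.76% → 3.8%.

3.8%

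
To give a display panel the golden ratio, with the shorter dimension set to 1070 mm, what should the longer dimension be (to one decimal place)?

golden ratio ≈ 1.61803.
Longer side = 1070 × 1.61803 ≈ 1731.292 → 1731.3 mm.

1731.3 mm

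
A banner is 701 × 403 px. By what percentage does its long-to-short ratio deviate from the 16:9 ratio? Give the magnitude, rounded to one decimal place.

Ratio = 701 / 403 ≈ 1.7395.
Ideal 16:9 ≈ 1.7778. |1.7395 − 1.7778| / 1.7778 ≈ 2.15% → 2.2%.

2.2%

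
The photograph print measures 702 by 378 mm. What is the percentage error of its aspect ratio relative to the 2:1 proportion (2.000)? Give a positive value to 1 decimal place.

7.1%

Ratio = 702 / 378 ≈ 1.8571.
Ideal 2:1 = 2.0000. |1.8571 − 2.0000| / 2.0000 ≈ 7.15% → 7.1%.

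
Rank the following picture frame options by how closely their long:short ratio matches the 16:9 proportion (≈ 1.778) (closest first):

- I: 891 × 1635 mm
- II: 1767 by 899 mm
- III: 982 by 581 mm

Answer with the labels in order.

I: 1635/891 ≈ 1.835 → |1.835 − 1.778| = 0.057
II: 1767/899 ≈ 1.966 → |1.966 − 1.778| = 0.188
III: 982/581 ≈ 1.690 → |1.690 − 1.778| = 0.088

I, III, II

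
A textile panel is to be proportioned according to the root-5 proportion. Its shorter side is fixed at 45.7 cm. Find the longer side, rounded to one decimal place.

102.2 cm

root-5 ≈ 2.23607.
Longer side = 45.7 × 2.23607 ≈ 102.188 → 102.2 cm.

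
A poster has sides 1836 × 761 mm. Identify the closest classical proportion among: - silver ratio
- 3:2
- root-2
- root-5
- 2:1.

1836/761 ≈ 2.413. Nearest candidates are silver ratio (2.414, off by 0.001) and root-5 (2.236, off by 0.177).

silver ratio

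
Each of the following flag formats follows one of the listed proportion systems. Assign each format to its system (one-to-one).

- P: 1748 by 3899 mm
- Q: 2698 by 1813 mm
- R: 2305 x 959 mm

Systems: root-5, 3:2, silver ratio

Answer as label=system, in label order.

P = 3899/1748 ≈ 2.231 → root-5 (2.236)
Q = 2698/1813 ≈ 1.488 → 3:2 (1.500)
R = 2305/959 ≈ 2.404 → silver ratio (2.414)

P=root-5, Q=3:2, R=silver ratio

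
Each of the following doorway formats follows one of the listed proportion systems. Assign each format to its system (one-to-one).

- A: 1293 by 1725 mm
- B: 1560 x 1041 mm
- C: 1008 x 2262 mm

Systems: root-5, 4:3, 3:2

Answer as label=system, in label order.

A=4:3, B=3:2, C=root-5

A = 1725/1293 ≈ 1.334 → 4:3 (1.333)
B = 1560/1041 ≈ 1.499 → 3:2 (1.500)
C = 2262/1008 ≈ 2.244 → root-5 (2.236)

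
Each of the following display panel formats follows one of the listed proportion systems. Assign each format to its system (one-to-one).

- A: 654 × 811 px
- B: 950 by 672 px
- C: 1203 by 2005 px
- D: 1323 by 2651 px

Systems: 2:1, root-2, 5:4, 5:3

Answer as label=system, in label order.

A=5:4, B=root-2, C=5:3, D=2:1

A = 811/654 ≈ 1.240 → 5:4 (1.250)
B = 950/672 ≈ 1.414 → root-2 (1.414)
C = 2005/1203 ≈ 1.667 → 5:3 (1.667)
D = 2651/1323 ≈ 2.004 → 2:1 (2.000)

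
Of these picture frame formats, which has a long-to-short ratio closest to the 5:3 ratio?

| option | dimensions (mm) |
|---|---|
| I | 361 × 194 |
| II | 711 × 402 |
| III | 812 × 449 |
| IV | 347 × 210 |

IV

Target 5:3 ≈ 1.667.
I: 1.861 (Δ0.194)  II: 1.769 (Δ0.102)  III: 1.808 (Δ0.141)  IV: 1.652 (Δ0.015)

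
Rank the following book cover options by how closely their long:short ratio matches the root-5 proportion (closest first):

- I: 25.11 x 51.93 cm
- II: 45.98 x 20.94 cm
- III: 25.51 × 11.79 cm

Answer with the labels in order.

I: 51.93/25.11 ≈ 2.068 → |2.068 − 2.236| = 0.168
II: 45.98/20.94 ≈ 2.196 → |2.196 − 2.236| = 0.040
III: 25.51/11.79 ≈ 2.164 → |2.164 − 2.236| = 0.072

II, III, I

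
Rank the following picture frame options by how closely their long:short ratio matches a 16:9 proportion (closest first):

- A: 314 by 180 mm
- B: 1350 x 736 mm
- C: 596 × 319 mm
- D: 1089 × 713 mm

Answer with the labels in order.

A, B, C, D

Ratios: A = 314 / 180 ≈ 1.744; B = 1350 / 736 ≈ 1.834; C = 596 / 319 ≈ 1.868; D = 1089 / 713 ≈ 1.527.
|Δ from 1.778|: A 0.034; B 0.056; C 0.090; D 0.251.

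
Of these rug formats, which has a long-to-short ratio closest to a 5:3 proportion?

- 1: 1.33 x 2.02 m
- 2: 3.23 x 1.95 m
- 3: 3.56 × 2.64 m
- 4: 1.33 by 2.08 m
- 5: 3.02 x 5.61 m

Target 5:3 ≈ 1.667.
1: 1.519 (Δ0.148)  2: 1.656 (Δ0.011)  3: 1.348 (Δ0.319)  4: 1.564 (Δ0.103)  5: 1.858 (Δ0.191)

2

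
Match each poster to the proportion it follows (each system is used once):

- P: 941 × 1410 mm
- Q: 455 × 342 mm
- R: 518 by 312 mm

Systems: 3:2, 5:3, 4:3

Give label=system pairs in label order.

P = 1410/941 ≈ 1.498 → 3:2 (1.500)
Q = 455/342 ≈ 1.330 → 4:3 (1.333)
R = 518/312 ≈ 1.660 → 5:3 (1.667)

P=3:2, Q=4:3, R=5:3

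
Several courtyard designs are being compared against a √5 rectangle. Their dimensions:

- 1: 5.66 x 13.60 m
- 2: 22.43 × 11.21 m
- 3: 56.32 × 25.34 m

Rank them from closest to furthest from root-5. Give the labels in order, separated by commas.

3, 1, 2

1: 13.60/5.66 ≈ 2.403 → |2.403 − 2.236| = 0.167
2: 22.43/11.21 ≈ 2.001 → |2.001 − 2.236| = 0.235
3: 56.32/25.34 ≈ 2.223 → |2.223 − 2.236| = 0.013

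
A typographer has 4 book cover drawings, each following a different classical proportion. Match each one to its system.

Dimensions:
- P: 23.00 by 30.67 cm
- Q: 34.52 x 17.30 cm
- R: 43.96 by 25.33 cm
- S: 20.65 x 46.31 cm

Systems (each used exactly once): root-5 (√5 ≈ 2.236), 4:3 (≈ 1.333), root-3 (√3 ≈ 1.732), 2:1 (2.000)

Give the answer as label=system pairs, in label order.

P=4:3, Q=2:1, R=root-3, S=root-5

P = 30.67/23.00 ≈ 1.333 → 4:3 (1.333)
Q = 34.52/17.30 ≈ 1.995 → 2:1 (2.000)
R = 43.96/25.33 ≈ 1.735 → root-3 (1.732)
S = 46.31/20.65 ≈ 2.243 → root-5 (2.236)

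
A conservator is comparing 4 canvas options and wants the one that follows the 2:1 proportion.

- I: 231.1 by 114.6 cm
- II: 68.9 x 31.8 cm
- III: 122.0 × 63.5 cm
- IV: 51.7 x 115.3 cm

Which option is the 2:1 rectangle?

Target 2:1 ≈ 2.000.
I: 2.017 (Δ0.017)  II: 2.167 (Δ0.167)  III: 1.921 (Δ0.079)  IV: 2.230 (Δ0.230)

I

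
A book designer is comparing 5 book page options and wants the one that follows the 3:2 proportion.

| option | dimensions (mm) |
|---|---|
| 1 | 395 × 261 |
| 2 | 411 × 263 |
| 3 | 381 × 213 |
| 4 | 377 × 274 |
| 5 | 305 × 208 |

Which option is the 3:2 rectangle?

Target 3:2 ≈ 1.500.
1: 1.513 (Δ0.013)  2: 1.563 (Δ0.063)  3: 1.789 (Δ0.289)  4: 1.376 (Δ0.124)  5: 1.466 (Δ0.034)

1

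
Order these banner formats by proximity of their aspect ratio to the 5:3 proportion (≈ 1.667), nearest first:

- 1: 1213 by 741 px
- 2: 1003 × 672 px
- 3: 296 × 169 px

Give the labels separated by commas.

1: 1213/741 ≈ 1.637 → |1.637 − 1.667| = 0.030
2: 1003/672 ≈ 1.493 → |1.493 − 1.667| = 0.174
3: 296/169 ≈ 1.751 → |1.751 − 1.667| = 0.084

1, 3, 2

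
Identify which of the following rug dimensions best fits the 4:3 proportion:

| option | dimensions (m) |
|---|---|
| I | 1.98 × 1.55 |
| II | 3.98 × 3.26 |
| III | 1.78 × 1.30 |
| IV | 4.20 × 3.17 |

Ratios (long/short): I ≈ 1.277; II ≈ 1.221; III ≈ 1.369; IV ≈ 1.325.
4:3 ≈ 1.333; option IV is nearest (Δ 0.008).

IV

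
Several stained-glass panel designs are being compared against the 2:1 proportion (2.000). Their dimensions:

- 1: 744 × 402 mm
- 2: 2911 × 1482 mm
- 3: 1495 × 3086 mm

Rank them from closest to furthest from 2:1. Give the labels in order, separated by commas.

2, 3, 1

1: 744/402 ≈ 1.851 → |1.851 − 2.000| = 0.149
2: 2911/1482 ≈ 1.964 → |1.964 − 2.000| = 0.036
3: 3086/1495 ≈ 2.064 → |2.064 − 2.000| = 0.064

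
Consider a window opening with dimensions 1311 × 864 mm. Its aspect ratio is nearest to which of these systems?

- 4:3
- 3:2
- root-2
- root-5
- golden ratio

3:2

1311/864 ≈ 1.517. Nearest candidates are 3:2 (1.500, off by 0.017) and golden ratio (1.618, off by 0.101).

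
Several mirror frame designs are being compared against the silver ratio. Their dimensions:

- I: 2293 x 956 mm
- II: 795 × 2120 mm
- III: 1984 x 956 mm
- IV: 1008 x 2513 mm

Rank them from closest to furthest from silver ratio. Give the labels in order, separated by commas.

I, IV, II, III

Ratios: I = 2293 / 956 ≈ 2.399; II = 2120 / 795 ≈ 2.667; III = 1984 / 956 ≈ 2.075; IV = 2513 / 1008 ≈ 2.493.
|Δ from 2.414|: I 0.015; II 0.253; III 0.339; IV 0.079.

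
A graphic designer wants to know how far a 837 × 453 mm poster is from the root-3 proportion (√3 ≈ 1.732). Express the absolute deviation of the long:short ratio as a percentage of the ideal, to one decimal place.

Ratio = 837 / 453 ≈ 1.8477.
Ideal root-3 ≈ 1.7321. |1.8477 − 1.7321| / 1.7321 ≈ 6.67% → 6.7%.

6.7%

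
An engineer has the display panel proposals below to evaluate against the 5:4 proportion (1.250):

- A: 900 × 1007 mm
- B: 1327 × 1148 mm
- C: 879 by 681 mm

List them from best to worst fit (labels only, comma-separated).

C, B, A

Ratios: A = 1007 / 900 ≈ 1.119; B = 1327 / 1148 ≈ 1.156; C = 879 / 681 ≈ 1.291.
|Δ from 1.250|: A 0.131; B 0.094; C 0.041.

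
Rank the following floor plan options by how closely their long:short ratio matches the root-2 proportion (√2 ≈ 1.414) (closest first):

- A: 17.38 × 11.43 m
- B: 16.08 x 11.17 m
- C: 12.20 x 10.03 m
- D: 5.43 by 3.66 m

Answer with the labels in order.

A: 17.38/11.43 ≈ 1.521 → |1.521 − 1.414| = 0.107
B: 16.08/11.17 ≈ 1.440 → |1.440 − 1.414| = 0.026
C: 12.20/10.03 ≈ 1.216 → |1.216 − 1.414| = 0.198
D: 5.43/3.66 ≈ 1.484 → |1.484 − 1.414| = 0.070

B, D, A, C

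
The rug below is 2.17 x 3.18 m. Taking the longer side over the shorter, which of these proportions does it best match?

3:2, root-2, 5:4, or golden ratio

3.18/2.17 ≈ 1.465. Nearest candidates are 3:2 (1.500, off by 0.035) and root-2 (1.414, off by 0.051).

3:2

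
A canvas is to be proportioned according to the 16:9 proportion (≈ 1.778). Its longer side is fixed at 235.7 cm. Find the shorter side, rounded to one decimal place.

16:9 ≈ 1.77778.
Shorter side = 235.7 ÷ 1.77778 ≈ 132.581 → 132.6 cm.

132.6 cm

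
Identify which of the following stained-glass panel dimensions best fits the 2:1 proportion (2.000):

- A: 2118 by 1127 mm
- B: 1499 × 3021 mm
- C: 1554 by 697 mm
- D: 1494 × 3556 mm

Target 2:1 ≈ 2.000.
A: 1.879 (Δ0.121)  B: 2.015 (Δ0.015)  C: 2.230 (Δ0.230)  D: 2.380 (Δ0.380)

B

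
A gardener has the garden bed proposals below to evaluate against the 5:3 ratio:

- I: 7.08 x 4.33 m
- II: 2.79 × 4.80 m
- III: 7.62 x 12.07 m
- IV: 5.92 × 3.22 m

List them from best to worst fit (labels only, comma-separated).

I: 7.08/4.33 ≈ 1.635 → |1.635 − 1.667| = 0.032
II: 4.80/2.79 ≈ 1.720 → |1.720 − 1.667| = 0.053
III: 12.07/7.62 ≈ 1.584 → |1.584 − 1.667| = 0.083
IV: 5.92/3.22 ≈ 1.839 → |1.839 − 1.667| = 0.172

I, II, III, IV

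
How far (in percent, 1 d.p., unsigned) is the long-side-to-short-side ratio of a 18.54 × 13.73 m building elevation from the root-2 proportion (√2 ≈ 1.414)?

4.5%

Ratio = 18.54 / 13.73 ≈ 1.3503.
Ideal root-2 ≈ 1.4142. |1.3503 − 1.4142| / 1.4142 ≈ 4.52% → 4.5%.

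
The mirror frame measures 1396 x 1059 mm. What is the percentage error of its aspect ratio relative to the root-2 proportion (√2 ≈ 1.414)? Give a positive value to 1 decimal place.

6.8%

Ratio = 1396 / 1059 ≈ 1.3182.
Ideal root-2 ≈ 1.4142. |1.3182 − 1.4142| / 1.4142 ≈ 6.79% → 6.8%.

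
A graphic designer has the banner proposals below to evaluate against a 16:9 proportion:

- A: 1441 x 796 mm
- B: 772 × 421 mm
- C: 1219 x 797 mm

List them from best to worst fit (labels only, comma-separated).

A, B, C

Ratios: A = 1441 / 796 ≈ 1.810; B = 772 / 421 ≈ 1.834; C = 1219 / 797 ≈ 1.529.
|Δ from 1.778|: A 0.032; B 0.056; C 0.249.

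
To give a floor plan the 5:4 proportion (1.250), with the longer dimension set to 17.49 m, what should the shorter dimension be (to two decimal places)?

5:4 = 1.25000.
Shorter side = 17.49 ÷ 1.25000 ≈ 13.9920 → 13.99 m.

13.99 m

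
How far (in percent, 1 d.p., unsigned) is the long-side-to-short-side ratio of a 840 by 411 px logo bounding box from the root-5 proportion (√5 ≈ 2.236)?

Ratio = 840 / 411 ≈ 2.0438.
Ideal root-5 ≈ 2.2361. |2.0438 − 2.2361| / 2.2361 ≈ 8.60% → 8.6%.

8.6%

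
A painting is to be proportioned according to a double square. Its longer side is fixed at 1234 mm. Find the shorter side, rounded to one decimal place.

617.0 mm

2:1 = 2.00000.
Shorter side = 1234 ÷ 2.00000 ≈ 617.000 → 617.0 mm.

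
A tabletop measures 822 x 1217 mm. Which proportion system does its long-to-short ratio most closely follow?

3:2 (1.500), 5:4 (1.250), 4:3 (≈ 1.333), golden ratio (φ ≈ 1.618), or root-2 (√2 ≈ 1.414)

Ratio = 1217 / 822 ≈ 1.481.
Distances: 3:2 1.500 (Δ 0.019); 5:4 1.250 (Δ 0.231); 4:3 1.333 (Δ 0.148); golden ratio 1.618 (Δ 0.137); root-2 1.414 (Δ 0.067).

3:2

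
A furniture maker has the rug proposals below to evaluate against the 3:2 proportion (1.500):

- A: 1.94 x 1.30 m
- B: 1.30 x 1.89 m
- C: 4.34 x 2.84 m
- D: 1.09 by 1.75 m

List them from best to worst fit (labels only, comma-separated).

A, C, B, D

Ratios: A = 1.94 / 1.30 ≈ 1.492; B = 1.89 / 1.30 ≈ 1.454; C = 4.34 / 2.84 ≈ 1.528; D = 1.75 / 1.09 ≈ 1.606.
|Δ from 1.500|: A 0.008; B 0.046; C 0.028; D 0.106.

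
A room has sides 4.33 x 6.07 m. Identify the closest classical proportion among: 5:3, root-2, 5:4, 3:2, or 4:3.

root-2

Ratio = 6.07 / 4.33 ≈ 1.402.
Distances: 5:3 1.667 (Δ 0.265); root-2 1.414 (Δ 0.012); 5:4 1.250 (Δ 0.152); 3:2 1.500 (Δ 0.098); 4:3 1.333 (Δ 0.069).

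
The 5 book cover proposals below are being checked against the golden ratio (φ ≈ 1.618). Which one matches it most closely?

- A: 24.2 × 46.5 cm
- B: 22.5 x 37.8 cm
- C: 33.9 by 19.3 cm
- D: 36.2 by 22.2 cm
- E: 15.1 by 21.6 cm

Target golden ratio ≈ 1.618.
A: 1.921 (Δ0.303)  B: 1.680 (Δ0.062)  C: 1.756 (Δ0.138)  D: 1.631 (Δ0.013)  E: 1.430 (Δ0.188)

D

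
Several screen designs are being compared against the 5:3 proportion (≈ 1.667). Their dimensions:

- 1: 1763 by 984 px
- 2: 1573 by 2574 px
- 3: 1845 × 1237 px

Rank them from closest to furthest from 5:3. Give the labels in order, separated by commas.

2, 1, 3

1: 1763/984 ≈ 1.792 → |1.792 − 1.667| = 0.125
2: 2574/1573 ≈ 1.636 → |1.636 − 1.667| = 0.031
3: 1845/1237 ≈ 1.492 → |1.492 − 1.667| = 0.175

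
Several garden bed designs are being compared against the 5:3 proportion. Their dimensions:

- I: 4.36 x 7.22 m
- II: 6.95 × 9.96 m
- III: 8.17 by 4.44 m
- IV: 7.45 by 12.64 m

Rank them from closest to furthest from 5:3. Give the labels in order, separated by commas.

I, IV, III, II

Ratios: I = 7.22 / 4.36 ≈ 1.656; II = 9.96 / 6.95 ≈ 1.433; III = 8.17 / 4.44 ≈ 1.840; IV = 12.64 / 7.45 ≈ 1.697.
|Δ from 1.667|: I 0.011; II 0.234; III 0.173; IV 0.030.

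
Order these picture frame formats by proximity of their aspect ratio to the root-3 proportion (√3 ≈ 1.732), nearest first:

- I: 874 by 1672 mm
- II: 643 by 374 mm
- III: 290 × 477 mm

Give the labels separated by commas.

II, III, I

I: 1672/874 ≈ 1.913 → |1.913 − 1.732| = 0.181
II: 643/374 ≈ 1.719 → |1.719 − 1.732| = 0.013
III: 477/290 ≈ 1.645 → |1.645 − 1.732| = 0.087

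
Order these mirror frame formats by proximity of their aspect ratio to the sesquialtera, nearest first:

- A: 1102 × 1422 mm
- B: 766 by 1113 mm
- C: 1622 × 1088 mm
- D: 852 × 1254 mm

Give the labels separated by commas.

C, D, B, A

Ratios: A = 1422 / 1102 ≈ 1.290; B = 1113 / 766 ≈ 1.453; C = 1622 / 1088 ≈ 1.491; D = 1254 / 852 ≈ 1.472.
|Δ from 1.500|: A 0.210; B 0.047; C 0.009; D 0.028.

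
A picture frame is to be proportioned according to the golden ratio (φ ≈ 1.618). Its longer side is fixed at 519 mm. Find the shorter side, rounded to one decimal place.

golden ratio ≈ 1.61803.
Shorter side = 519 ÷ 1.61803 ≈ 320.760 → 320.8 mm.

320.8 mm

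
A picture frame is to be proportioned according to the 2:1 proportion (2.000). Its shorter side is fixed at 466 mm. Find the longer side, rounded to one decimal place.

932.0 mm

2:1 = 2.00000.
Longer side = 466 × 2.00000 ≈ 932.000 → 932.0 mm.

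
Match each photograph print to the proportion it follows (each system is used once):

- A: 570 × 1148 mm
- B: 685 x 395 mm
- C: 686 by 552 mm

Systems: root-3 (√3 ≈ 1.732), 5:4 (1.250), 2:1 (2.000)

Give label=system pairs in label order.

A = 1148/570 ≈ 2.014 → 2:1 (2.000)
B = 685/395 ≈ 1.734 → root-3 (1.732)
C = 686/552 ≈ 1.243 → 5:4 (1.250)

A=2:1, B=root-3, C=5:4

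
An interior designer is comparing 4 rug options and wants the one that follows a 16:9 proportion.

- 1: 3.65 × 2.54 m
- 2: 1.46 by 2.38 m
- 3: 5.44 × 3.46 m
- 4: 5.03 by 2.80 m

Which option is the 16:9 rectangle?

4

Ratios (long/short): 1 ≈ 1.437; 2 ≈ 1.630; 3 ≈ 1.572; 4 ≈ 1.796.
16:9 ≈ 1.778; option 4 is nearest (Δ 0.018).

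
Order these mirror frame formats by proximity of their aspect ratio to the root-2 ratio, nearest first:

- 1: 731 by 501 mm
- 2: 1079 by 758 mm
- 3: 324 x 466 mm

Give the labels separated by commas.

1: 731/501 ≈ 1.459 → |1.459 − 1.414| = 0.045
2: 1079/758 ≈ 1.423 → |1.423 − 1.414| = 0.009
3: 466/324 ≈ 1.438 → |1.438 − 1.414| = 0.024

2, 3, 1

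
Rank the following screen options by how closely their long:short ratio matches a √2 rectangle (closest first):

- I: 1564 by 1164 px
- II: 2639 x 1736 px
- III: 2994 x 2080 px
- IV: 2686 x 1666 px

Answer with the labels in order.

III, I, II, IV

Ratios: I = 1564 / 1164 ≈ 1.344; II = 2639 / 1736 ≈ 1.520; III = 2994 / 2080 ≈ 1.439; IV = 2686 / 1666 ≈ 1.612.
|Δ from 1.414|: I 0.070; II 0.106; III 0.025; IV 0.198.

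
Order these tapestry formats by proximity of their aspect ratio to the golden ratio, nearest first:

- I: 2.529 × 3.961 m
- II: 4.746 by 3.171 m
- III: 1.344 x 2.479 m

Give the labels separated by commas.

I: 3.961/2.529 ≈ 1.566 → |1.566 − 1.618| = 0.052
II: 4.746/3.171 ≈ 1.497 → |1.497 − 1.618| = 0.121
III: 2.479/1.344 ≈ 1.844 → |1.844 − 1.618| = 0.226

I, II, III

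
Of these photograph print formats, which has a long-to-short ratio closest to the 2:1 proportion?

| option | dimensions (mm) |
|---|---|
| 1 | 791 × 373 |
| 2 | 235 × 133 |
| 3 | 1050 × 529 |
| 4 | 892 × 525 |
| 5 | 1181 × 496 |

3

Ratios (long/short): 1 ≈ 2.121; 2 ≈ 1.767; 3 ≈ 1.985; 4 ≈ 1.699; 5 ≈ 2.381.
2:1 ≈ 2.000; option 3 is nearest (Δ 0.015).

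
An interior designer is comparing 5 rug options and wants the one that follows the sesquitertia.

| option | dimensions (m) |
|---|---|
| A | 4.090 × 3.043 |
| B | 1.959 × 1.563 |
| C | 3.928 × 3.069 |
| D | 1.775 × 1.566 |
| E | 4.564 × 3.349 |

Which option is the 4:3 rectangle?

Target 4:3 ≈ 1.333.
A: 1.344 (Δ0.011)  B: 1.253 (Δ0.080)  C: 1.280 (Δ0.053)  D: 1.133 (Δ0.200)  E: 1.363 (Δ0.030)

A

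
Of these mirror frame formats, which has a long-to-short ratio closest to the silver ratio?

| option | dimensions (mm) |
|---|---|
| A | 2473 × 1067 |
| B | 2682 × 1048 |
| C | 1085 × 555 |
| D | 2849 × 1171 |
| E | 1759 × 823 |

D

Target silver ratio ≈ 2.414.
A: 2.318 (Δ0.096)  B: 2.559 (Δ0.145)  C: 1.955 (Δ0.459)  D: 2.433 (Δ0.019)  E: 2.137 (Δ0.277)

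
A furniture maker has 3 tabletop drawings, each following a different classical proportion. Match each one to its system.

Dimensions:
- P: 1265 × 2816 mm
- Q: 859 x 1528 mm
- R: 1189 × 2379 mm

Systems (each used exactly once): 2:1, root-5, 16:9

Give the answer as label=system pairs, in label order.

P = 2816/1265 ≈ 2.226 → root-5 (2.236)
Q = 1528/859 ≈ 1.779 → 16:9 (1.778)
R = 2379/1189 ≈ 2.001 → 2:1 (2.000)

P=root-5, Q=16:9, R=2:1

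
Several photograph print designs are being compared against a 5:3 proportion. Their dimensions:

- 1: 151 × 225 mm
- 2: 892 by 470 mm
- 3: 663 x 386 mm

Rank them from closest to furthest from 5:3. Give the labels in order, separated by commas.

1: 225/151 ≈ 1.490 → |1.490 − 1.667| = 0.177
2: 892/470 ≈ 1.898 → |1.898 − 1.667| = 0.231
3: 663/386 ≈ 1.718 → |1.718 − 1.667| = 0.051

3, 1, 2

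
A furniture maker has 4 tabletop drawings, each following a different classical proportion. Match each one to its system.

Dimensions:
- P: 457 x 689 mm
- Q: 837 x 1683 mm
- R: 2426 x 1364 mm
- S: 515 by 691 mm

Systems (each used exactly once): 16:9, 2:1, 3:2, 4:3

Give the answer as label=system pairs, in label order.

Ratios: P ≈ 1.508; Q ≈ 2.011; R ≈ 1.779; S ≈ 1.342.
Targets: 16:9 ≈ 1.778; 2:1 ≈ 2.000; 3:2 ≈ 1.500; 4:3 ≈ 1.333.

P=3:2, Q=2:1, R=16:9, S=4:3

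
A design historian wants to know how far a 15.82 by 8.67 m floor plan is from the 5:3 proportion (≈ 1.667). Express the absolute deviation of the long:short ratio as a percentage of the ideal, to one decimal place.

9.5%

Ratio = 15.82 / 8.67 ≈ 1.8247.
Ideal 5:3 ≈ 1.6667. |1.8247 − 1.6667| / 1.6667 ≈ 9.48% → 9.5%.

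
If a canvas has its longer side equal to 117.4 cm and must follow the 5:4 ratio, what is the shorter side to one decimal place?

93.9 cm

5:4 = 1.25000.
Shorter side = 117.4 ÷ 1.25000 ≈ 93.920 → 93.9 cm.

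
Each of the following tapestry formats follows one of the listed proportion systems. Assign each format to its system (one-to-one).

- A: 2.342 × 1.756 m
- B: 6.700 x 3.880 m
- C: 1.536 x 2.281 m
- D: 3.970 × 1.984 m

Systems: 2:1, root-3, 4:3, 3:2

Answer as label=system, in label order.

A = 2.342/1.756 ≈ 1.334 → 4:3 (1.333)
B = 6.700/3.880 ≈ 1.727 → root-3 (1.732)
C = 2.281/1.536 ≈ 1.485 → 3:2 (1.500)
D = 3.970/1.984 ≈ 2.001 → 2:1 (2.000)

A=4:3, B=root-3, C=3:2, D=2:1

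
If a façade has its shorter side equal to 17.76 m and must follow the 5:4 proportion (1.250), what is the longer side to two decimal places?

5:4 = 1.25000.
Longer side = 17.76 × 1.25000 ≈ 22.2000 → 22.20 m.

22.20 m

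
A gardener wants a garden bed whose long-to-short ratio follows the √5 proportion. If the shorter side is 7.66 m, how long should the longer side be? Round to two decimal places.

17.13 m

root-5 ≈ 2.23607.
Longer side = 7.66 × 2.23607 ≈ 17.1283 → 17.13 m.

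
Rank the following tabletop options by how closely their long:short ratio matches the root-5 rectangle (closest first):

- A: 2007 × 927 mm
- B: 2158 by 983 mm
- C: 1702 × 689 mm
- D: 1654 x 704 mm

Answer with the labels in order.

A: 2007/927 ≈ 2.165 → |2.165 − 2.236| = 0.071
B: 2158/983 ≈ 2.195 → |2.195 − 2.236| = 0.041
C: 1702/689 ≈ 2.470 → |2.470 − 2.236| = 0.234
D: 1654/704 ≈ 2.349 → |2.349 − 2.236| = 0.113

B, A, D, C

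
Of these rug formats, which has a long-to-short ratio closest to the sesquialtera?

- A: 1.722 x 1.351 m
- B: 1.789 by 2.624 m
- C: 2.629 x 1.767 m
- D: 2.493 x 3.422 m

C

Target 3:2 ≈ 1.500.
A: 1.275 (Δ0.225)  B: 1.467 (Δ0.033)  C: 1.488 (Δ0.012)  D: 1.373 (Δ0.127)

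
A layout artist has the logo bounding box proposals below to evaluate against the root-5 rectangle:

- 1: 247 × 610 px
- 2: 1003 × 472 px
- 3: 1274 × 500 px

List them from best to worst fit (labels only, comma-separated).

Ratios: 1 = 610 / 247 ≈ 2.470; 2 = 1003 / 472 ≈ 2.125; 3 = 1274 / 500 ≈ 2.548.
|Δ from 2.236|: 1 0.234; 2 0.111; 3 0.312.

2, 1, 3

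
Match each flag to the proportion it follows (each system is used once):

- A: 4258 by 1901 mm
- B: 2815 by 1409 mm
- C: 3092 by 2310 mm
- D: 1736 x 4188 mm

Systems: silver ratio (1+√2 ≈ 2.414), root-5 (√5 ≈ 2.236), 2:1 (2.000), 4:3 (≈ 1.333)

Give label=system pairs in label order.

Ratios: A ≈ 2.240; B ≈ 1.998; C ≈ 1.339; D ≈ 2.412.
Targets: silver ratio ≈ 2.414; root-5 ≈ 2.236; 2:1 ≈ 2.000; 4:3 ≈ 1.333.

A=root-5, B=2:1, C=4:3, D=silver ratio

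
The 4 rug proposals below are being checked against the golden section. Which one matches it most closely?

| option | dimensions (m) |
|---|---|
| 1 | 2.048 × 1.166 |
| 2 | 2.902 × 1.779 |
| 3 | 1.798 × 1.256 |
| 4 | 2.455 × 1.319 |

2

Target golden ratio ≈ 1.618.
1: 1.756 (Δ0.138)  2: 1.631 (Δ0.013)  3: 1.432 (Δ0.186)  4: 1.861 (Δ0.243)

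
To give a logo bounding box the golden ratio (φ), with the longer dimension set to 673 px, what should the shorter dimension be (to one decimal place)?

golden ratio ≈ 1.61803.
Shorter side = 673 ÷ 1.61803 ≈ 415.938 → 415.9 px.

415.9 px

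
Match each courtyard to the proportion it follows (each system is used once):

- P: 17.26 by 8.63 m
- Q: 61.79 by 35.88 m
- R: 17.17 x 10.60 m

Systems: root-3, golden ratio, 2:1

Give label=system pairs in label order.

P=2:1, Q=root-3, R=golden ratio

Ratios: P ≈ 2.000; Q ≈ 1.722; R ≈ 1.620.
Targets: root-3 ≈ 1.732; golden ratio ≈ 1.618; 2:1 ≈ 2.000.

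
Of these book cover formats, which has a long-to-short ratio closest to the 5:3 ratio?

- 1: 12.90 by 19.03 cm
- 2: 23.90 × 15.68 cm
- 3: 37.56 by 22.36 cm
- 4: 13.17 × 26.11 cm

Target 5:3 ≈ 1.667.
1: 1.475 (Δ0.192)  2: 1.524 (Δ0.143)  3: 1.680 (Δ0.013)  4: 1.983 (Δ0.316)

3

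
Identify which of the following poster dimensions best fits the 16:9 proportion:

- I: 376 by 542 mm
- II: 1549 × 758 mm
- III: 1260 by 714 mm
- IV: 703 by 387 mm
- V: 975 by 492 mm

Target 16:9 ≈ 1.778.
I: 1.441 (Δ0.337)  II: 2.044 (Δ0.266)  III: 1.765 (Δ0.013)  IV: 1.817 (Δ0.039)  V: 1.982 (Δ0.204)

III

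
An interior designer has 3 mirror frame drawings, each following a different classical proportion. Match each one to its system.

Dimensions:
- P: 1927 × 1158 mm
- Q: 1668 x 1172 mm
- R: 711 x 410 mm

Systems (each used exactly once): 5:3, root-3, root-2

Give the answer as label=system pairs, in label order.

Ratios: P ≈ 1.664; Q ≈ 1.423; R ≈ 1.734.
Targets: 5:3 ≈ 1.667; root-3 ≈ 1.732; root-2 ≈ 1.414.

P=5:3, Q=root-2, R=root-3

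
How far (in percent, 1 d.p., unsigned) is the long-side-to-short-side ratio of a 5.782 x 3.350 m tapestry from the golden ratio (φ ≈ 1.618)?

Ratio = 5.782 / 3.350 ≈ 1.7260.
Ideal golden ratio ≈ 1.6180. |1.7260 − 1.6180| / 1.6180 ≈ 6.67% → 6.7%.

6.7%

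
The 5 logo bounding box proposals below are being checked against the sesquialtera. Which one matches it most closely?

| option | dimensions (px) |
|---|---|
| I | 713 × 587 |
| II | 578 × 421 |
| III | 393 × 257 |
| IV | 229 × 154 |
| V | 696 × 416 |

Ratios (long/short): I ≈ 1.215; II ≈ 1.373; III ≈ 1.529; IV ≈ 1.487; V ≈ 1.673.
3:2 ≈ 1.500; option IV is nearest (Δ 0.013).

IV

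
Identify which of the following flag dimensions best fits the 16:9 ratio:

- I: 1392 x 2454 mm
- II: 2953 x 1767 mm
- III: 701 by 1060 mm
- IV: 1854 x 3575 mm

I

Ratios (long/short): I ≈ 1.763; II ≈ 1.671; III ≈ 1.512; IV ≈ 1.928.
16:9 ≈ 1.778; option I is nearest (Δ 0.015).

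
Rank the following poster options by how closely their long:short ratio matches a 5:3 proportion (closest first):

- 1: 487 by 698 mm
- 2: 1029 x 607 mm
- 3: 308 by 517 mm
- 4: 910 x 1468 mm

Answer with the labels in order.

Ratios: 1 = 698 / 487 ≈ 1.433; 2 = 1029 / 607 ≈ 1.695; 3 = 517 / 308 ≈ 1.679; 4 = 1468 / 910 ≈ 1.613.
|Δ from 1.667|: 1 0.234; 2 0.028; 3 0.012; 4 0.054.

3, 2, 4, 1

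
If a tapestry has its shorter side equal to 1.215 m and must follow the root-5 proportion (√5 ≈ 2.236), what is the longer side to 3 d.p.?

2.717 m

root-5 ≈ 2.23607.
Longer side = 1.215 × 2.23607 ≈ 2.71683 → 2.717 m.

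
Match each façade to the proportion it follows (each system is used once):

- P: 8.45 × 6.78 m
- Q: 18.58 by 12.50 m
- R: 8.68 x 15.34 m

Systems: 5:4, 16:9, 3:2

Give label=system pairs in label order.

P=5:4, Q=3:2, R=16:9

P = 8.45/6.78 ≈ 1.246 → 5:4 (1.250)
Q = 18.58/12.50 ≈ 1.486 → 3:2 (1.500)
R = 15.34/8.68 ≈ 1.767 → 16:9 (1.778)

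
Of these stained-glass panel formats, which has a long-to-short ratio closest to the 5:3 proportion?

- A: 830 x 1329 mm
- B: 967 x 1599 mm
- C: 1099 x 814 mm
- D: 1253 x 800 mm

Target 5:3 ≈ 1.667.
A: 1.601 (Δ0.066)  B: 1.654 (Δ0.013)  C: 1.350 (Δ0.317)  D: 1.566 (Δ0.101)

B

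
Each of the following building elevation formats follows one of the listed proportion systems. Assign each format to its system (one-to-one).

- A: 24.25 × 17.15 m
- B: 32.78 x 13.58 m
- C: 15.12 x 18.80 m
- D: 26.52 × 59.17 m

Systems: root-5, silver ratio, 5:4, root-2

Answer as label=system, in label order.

A=root-2, B=silver ratio, C=5:4, D=root-5

Ratios: A ≈ 1.414; B ≈ 2.414; C ≈ 1.243; D ≈ 2.231.
Targets: root-5 ≈ 2.236; silver ratio ≈ 2.414; 5:4 ≈ 1.250; root-2 ≈ 1.414.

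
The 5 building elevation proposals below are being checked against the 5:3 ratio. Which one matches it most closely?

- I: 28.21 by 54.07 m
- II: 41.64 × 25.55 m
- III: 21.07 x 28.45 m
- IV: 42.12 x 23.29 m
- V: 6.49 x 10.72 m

Target 5:3 ≈ 1.667.
I: 1.917 (Δ0.250)  II: 1.630 (Δ0.037)  III: 1.350 (Δ0.317)  IV: 1.809 (Δ0.142)  V: 1.652 (Δ0.015)

V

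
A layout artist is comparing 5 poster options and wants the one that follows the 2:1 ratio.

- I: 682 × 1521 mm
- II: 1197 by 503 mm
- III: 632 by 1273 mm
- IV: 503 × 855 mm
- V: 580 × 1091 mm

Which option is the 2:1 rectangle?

III

Ratios (long/short): I ≈ 2.230; II ≈ 2.380; III ≈ 2.014; IV ≈ 1.700; V ≈ 1.881.
2:1 ≈ 2.000; option III is nearest (Δ 0.014).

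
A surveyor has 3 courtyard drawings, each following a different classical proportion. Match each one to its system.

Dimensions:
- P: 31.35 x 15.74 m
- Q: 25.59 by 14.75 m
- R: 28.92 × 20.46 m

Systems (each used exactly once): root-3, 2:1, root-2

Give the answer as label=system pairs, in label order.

Ratios: P ≈ 1.992; Q ≈ 1.735; R ≈ 1.413.
Targets: root-3 ≈ 1.732; 2:1 ≈ 2.000; root-2 ≈ 1.414.

P=2:1, Q=root-3, R=root-2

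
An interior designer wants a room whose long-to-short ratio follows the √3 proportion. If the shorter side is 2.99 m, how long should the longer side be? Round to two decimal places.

5.18 m

root-3 ≈ 1.73205.
Longer side = 2.99 × 1.73205 ≈ 5.1788 → 5.18 m.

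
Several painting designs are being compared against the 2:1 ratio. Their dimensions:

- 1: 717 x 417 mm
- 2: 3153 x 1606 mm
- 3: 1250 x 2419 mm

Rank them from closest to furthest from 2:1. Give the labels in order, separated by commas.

2, 3, 1

Ratios: 1 = 717 / 417 ≈ 1.719; 2 = 3153 / 1606 ≈ 1.963; 3 = 2419 / 1250 ≈ 1.935.
|Δ from 2.000|: 1 0.281; 2 0.037; 3 0.065.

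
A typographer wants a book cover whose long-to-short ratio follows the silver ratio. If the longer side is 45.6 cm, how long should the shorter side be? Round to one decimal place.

silver ratio ≈ 2.41421.
Shorter side = 45.6 ÷ 2.41421 ≈ 18.888 → 18.9 cm.

18.9 cm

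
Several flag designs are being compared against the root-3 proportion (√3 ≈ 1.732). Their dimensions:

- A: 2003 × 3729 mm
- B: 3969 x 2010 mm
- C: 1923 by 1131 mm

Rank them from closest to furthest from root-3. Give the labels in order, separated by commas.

C, A, B

Ratios: A = 3729 / 2003 ≈ 1.862; B = 3969 / 2010 ≈ 1.975; C = 1923 / 1131 ≈ 1.700.
|Δ from 1.732|: A 0.130; B 0.243; C 0.032.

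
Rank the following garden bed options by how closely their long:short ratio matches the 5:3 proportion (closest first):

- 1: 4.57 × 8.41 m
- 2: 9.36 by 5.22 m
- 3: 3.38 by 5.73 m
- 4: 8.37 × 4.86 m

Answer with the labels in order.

3, 4, 2, 1

Ratios: 1 = 8.41 / 4.57 ≈ 1.840; 2 = 9.36 / 5.22 ≈ 1.793; 3 = 5.73 / 3.38 ≈ 1.695; 4 = 8.37 / 4.86 ≈ 1.722.
|Δ from 1.667|: 1 0.173; 2 0.126; 3 0.028; 4 0.055.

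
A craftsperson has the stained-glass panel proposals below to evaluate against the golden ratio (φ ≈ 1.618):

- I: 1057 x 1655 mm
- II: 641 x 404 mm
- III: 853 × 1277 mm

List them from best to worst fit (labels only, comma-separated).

II, I, III

Ratios: I = 1655 / 1057 ≈ 1.566; II = 641 / 404 ≈ 1.587; III = 1277 / 853 ≈ 1.497.
|Δ from 1.618|: I 0.052; II 0.031; III 0.121.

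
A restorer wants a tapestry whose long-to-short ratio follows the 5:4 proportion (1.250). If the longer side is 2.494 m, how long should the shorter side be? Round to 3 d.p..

5:4 = 1.25000.
Shorter side = 2.494 ÷ 1.25000 ≈ 1.99520 → 1.995 m.

1.995 m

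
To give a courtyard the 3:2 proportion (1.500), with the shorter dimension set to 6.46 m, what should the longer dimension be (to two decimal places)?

9.69 m

3:2 = 1.50000.
Longer side = 6.46 × 1.50000 ≈ 9.6900 → 9.69 m.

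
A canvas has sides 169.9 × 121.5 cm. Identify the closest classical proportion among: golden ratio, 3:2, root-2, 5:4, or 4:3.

169.9/121.5 ≈ 1.398. Nearest candidates are root-2 (1.414, off by 0.016) and 4:3 (1.333, off by 0.065).

root-2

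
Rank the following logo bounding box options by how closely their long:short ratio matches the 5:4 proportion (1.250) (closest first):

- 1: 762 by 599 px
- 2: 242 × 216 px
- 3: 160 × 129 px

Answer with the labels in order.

1: 762/599 ≈ 1.272 → |1.272 − 1.250| = 0.022
2: 242/216 ≈ 1.120 → |1.120 − 1.250| = 0.130
3: 160/129 ≈ 1.240 → |1.240 − 1.250| = 0.010

3, 1, 2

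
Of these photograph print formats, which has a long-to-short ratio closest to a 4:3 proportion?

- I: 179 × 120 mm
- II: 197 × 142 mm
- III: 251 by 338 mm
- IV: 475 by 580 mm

III

Target 4:3 ≈ 1.333.
I: 1.492 (Δ0.159)  II: 1.387 (Δ0.054)  III: 1.347 (Δ0.014)  IV: 1.221 (Δ0.112)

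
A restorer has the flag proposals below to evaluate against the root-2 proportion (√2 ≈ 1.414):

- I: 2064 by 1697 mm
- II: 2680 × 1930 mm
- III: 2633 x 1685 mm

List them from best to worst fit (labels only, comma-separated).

II, III, I

I: 2064/1697 ≈ 1.216 → |1.216 − 1.414| = 0.198
II: 2680/1930 ≈ 1.389 → |1.389 − 1.414| = 0.025
III: 2633/1685 ≈ 1.563 → |1.563 − 1.414| = 0.149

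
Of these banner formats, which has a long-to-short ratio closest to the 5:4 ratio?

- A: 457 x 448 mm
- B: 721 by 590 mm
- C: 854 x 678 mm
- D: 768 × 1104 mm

C

Ratios (long/short): A ≈ 1.020; B ≈ 1.222; C ≈ 1.260; D ≈ 1.438.
5:4 ≈ 1.250; option C is nearest (Δ 0.010).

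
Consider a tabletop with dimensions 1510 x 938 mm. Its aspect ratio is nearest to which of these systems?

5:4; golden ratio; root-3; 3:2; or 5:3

Ratio = 1510 / 938 ≈ 1.610.
Distances: 5:4 1.250 (Δ 0.360); golden ratio 1.618 (Δ 0.008); root-3 1.732 (Δ 0.122); 3:2 1.500 (Δ 0.110); 5:3 1.667 (Δ 0.057).

golden ratio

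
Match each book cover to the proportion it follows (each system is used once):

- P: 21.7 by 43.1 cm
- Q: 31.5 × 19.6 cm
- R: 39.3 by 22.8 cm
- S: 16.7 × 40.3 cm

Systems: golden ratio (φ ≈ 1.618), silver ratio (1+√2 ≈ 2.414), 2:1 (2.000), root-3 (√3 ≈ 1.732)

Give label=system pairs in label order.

P=2:1, Q=golden ratio, R=root-3, S=silver ratio

P = 43.1/21.7 ≈ 1.986 → 2:1 (2.000)
Q = 31.5/19.6 ≈ 1.607 → golden ratio (1.618)
R = 39.3/22.8 ≈ 1.724 → root-3 (1.732)
S = 40.3/16.7 ≈ 2.413 → silver ratio (2.414)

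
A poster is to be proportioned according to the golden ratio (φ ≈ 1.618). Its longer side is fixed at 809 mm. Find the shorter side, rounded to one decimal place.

500.0 mm

golden ratio ≈ 1.61803.
Shorter side = 809 ÷ 1.61803 ≈ 499.991 → 500.0 mm.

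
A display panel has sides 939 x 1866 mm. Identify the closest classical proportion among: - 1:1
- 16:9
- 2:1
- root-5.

2:1

Ratio = 1866 / 939 ≈ 1.987.
Distances: 1:1 1.000 (Δ 0.987); 16:9 1.778 (Δ 0.209); 2:1 2.000 (Δ 0.013); root-5 2.236 (Δ 0.249).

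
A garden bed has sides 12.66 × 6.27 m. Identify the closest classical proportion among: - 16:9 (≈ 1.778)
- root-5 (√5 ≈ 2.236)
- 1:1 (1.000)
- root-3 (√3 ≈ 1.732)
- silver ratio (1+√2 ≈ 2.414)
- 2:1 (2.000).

2:1

Ratio = 12.66 / 6.27 ≈ 2.019.
Distances: 16:9 1.778 (Δ 0.241); root-5 2.236 (Δ 0.217); 1:1 1.000 (Δ 1.019); root-3 1.732 (Δ 0.287); silver ratio 2.414 (Δ 0.395); 2:1 2.000 (Δ 0.019).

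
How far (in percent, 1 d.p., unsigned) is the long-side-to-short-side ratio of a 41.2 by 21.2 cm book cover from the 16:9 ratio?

9.3%

Ratio = 41.2 / 21.2 ≈ 1.9434.
Ideal 16:9 ≈ 1.7778. |1.9434 − 1.7778| / 1.7778 ≈ 9.31% → 9.3%.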